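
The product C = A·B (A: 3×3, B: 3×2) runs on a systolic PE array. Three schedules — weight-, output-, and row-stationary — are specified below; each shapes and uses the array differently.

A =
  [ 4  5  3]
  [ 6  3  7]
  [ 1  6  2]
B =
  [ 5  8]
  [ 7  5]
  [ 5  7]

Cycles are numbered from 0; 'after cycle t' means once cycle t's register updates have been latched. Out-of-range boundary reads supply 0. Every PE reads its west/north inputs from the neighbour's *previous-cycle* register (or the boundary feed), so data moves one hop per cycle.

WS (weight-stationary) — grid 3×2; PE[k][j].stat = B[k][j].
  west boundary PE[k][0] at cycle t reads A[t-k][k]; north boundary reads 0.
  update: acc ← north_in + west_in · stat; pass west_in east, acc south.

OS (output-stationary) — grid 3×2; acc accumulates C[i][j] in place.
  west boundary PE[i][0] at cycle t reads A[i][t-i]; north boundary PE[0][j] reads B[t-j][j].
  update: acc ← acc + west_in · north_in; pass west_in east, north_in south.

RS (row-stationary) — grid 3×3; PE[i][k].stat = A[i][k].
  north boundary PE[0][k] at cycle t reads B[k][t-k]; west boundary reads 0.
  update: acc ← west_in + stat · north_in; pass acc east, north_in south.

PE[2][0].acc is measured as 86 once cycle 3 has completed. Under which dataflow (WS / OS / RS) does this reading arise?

— WS: 3×2; PE[2][0] trace:
  [0] (2,0) acc=0 (h:0 v:0)
  [1] (2,0) acc=0 (h:0 v:0)
  [2] (2,0) acc=70 (h:3 v:70)
  [3] (2,0) acc=86 (h:7 v:86)
— OS: 3×2; PE[2][0] trace:
  [0] (2,0) acc=0 (h:0 v:0)
  [1] (2,0) acc=0 (h:0 v:0)
  [2] (2,0) acc=5 (h:1 v:5)
  [3] (2,0) acc=47 (h:6 v:7)
— RS: 3×3; PE[2][0] trace:
  [0] (2,0) acc=0 (h:0 v:0)
  [1] (2,0) acc=0 (h:0 v:0)
  [2] (2,0) acc=5 (h:5 v:5)
  [3] (2,0) acc=8 (h:8 v:8)

dataflow = WS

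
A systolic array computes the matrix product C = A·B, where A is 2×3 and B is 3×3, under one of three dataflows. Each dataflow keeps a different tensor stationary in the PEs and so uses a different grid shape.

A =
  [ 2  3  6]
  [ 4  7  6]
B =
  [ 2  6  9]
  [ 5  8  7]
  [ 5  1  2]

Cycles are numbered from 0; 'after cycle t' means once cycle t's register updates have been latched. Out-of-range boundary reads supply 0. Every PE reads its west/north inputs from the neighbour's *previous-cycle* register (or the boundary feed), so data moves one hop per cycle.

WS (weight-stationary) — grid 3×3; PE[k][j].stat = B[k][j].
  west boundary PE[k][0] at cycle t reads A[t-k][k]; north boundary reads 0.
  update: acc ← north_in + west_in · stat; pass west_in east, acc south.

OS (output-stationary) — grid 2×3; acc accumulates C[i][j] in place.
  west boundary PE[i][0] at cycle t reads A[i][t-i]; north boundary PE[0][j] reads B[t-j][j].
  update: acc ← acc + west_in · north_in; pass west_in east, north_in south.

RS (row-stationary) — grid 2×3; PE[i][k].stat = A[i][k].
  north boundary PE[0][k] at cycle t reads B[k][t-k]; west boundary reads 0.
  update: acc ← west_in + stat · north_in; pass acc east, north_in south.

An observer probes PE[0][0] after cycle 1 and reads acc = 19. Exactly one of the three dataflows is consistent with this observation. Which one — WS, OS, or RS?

WS (3×3 grid), PE[0][0]:
  after 0 — PE[0][0] acc=4, pass-E 2, pass-S 4
  after 1 — PE[0][0] acc=8, pass-E 4, pass-S 8
OS (2×3 grid), PE[0][0]:
  after 0 — PE[0][0] acc=4, pass-E 2, pass-S 2
  after 1 — PE[0][0] acc=19, pass-E 3, pass-S 5
RS (2×3 grid), PE[0][0]:
  after 0 — PE[0][0] acc=4, pass-E 4, pass-S 2
  after 1 — PE[0][0] acc=12, pass-E 12, pass-S 6

dataflow = OS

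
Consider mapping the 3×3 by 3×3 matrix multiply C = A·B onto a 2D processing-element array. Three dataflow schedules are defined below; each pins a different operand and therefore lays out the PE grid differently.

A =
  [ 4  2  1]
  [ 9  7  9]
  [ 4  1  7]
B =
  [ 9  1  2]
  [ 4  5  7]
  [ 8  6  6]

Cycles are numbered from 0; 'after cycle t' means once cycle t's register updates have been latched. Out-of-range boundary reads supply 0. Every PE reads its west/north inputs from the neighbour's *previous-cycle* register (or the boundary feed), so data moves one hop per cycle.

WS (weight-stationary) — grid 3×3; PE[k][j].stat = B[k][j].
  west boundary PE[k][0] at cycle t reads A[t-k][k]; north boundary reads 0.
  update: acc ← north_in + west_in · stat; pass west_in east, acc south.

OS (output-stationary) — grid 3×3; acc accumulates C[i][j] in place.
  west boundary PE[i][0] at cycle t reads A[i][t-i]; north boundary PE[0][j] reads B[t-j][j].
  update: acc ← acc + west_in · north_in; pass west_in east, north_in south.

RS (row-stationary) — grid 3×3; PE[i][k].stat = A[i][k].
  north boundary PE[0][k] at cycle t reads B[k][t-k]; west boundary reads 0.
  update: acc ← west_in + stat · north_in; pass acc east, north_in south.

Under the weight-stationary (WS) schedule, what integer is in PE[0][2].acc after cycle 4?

WS 3×3: PE[0][2] cycle-by-cycle (with neighbour feeds):
  t=0 PE[0][1]: acc=0 h=0 v=0
  t=0 PE[0][2]: acc=0 h=0 v=0
  t=1 PE[0][1]: acc=4 h=4 v=4
  t=1 PE[0][2]: acc=0 h=0 v=0
  t=2 PE[0][1]: acc=9 h=9 v=9
  t=2 PE[0][2]: acc=8 h=4 v=8
  t=3 PE[0][1]: acc=4 h=4 v=4
  t=3 PE[0][2]: acc=18 h=9 v=18
  t=4 PE[0][1]: acc=0 h=0 v=0
  t=4 PE[0][2]: acc=8 h=4 v=8

PE[0][2].acc = 8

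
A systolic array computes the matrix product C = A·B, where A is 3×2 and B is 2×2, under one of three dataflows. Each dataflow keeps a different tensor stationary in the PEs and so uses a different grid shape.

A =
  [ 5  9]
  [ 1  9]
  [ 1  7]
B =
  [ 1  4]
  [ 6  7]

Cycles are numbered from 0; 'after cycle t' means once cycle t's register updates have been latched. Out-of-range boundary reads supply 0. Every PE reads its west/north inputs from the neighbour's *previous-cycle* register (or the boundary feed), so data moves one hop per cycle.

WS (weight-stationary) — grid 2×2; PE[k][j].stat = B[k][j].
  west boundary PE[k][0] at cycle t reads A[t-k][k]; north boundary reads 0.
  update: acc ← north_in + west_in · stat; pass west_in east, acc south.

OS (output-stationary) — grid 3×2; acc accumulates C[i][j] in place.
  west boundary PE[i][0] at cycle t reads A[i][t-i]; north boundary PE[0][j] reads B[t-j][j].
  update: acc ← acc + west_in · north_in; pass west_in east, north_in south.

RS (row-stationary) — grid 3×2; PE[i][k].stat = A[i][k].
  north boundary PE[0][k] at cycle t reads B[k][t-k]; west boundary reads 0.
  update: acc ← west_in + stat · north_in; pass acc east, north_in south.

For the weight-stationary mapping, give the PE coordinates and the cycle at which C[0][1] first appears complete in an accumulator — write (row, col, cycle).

(row, col, cycle) = (1, 1, 2)

WS — PE[1][1] is where C[0][1] collects:
  @0  [1,1]  acc 0  |  →0  ↓0
  @1  [1,1]  acc 0  |  →0  ↓0
  @2  [1,1]  acc 83  |  →9  ↓83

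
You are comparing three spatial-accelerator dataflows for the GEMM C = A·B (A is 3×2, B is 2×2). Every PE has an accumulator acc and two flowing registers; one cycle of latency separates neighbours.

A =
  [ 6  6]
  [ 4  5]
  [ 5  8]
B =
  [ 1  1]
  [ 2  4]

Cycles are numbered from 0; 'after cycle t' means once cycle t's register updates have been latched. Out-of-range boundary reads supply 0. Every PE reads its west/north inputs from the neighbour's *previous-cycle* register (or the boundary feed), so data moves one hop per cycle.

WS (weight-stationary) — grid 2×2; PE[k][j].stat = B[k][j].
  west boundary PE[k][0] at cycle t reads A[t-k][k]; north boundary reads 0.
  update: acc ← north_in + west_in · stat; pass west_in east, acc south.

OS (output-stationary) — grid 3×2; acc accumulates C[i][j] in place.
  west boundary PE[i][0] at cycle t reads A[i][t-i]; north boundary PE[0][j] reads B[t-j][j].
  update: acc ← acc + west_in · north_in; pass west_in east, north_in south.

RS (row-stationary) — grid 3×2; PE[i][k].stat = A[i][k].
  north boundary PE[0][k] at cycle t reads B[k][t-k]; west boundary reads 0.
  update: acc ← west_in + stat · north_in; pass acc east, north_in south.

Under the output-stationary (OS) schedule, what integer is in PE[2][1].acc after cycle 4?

PE[2][1].acc = 37

Tracing OS — 3×2 array, target PE[2][1]:
  cycle 0: PE[1][1] → acc 0, east 0, south 0
  cycle 0: PE[2][0] → acc 0, east 0, south 0
  cycle 0: PE[2][1] → acc 0, east 0, south 0
  cycle 1: PE[1][1] → acc 0, east 0, south 0
  cycle 1: PE[2][0] → acc 0, east 0, south 0
  cycle 1: PE[2][1] → acc 0, east 0, south 0
  cycle 2: PE[1][1] → acc 4, east 4, south 1
  cycle 2: PE[2][0] → acc 5, east 5, south 1
  cycle 2: PE[2][1] → acc 0, east 0, south 0
  cycle 3: PE[1][1] → acc 24, east 5, south 4
  cycle 3: PE[2][0] → acc 21, east 8, south 2
  cycle 3: PE[2][1] → acc 5, east 5, south 1
  cycle 4: PE[1][1] → acc 24, east 0, south 0
  cycle 4: PE[2][0] → acc 21, east 0, south 0
  cycle 4: PE[2][1] → acc 37, east 8, south 4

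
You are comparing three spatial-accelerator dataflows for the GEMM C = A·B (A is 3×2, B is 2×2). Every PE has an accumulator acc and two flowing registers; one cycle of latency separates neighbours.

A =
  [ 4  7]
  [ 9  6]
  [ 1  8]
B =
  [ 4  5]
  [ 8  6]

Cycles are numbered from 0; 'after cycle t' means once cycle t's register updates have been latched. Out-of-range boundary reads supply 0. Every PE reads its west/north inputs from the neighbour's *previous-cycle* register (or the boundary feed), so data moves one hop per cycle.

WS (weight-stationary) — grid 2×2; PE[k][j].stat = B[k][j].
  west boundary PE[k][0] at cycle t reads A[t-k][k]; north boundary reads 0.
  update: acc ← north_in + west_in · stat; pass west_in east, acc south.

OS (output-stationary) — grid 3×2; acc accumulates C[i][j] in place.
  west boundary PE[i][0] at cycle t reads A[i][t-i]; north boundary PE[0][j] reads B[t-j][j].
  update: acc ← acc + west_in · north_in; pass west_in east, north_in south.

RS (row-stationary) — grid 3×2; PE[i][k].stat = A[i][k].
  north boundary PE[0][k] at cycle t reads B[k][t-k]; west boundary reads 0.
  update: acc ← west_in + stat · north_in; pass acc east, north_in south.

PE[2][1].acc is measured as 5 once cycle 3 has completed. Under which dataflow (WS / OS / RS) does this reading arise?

dataflow = OS

— WS: 2×2 array has no PE[2][1].
OS [3×2] PE[2][1] across cycles:
  c0 r2c1: 0 / 0 / 0
  c1 r2c1: 0 / 0 / 0
  c2 r2c1: 0 / 0 / 0
  c3 r2c1: 5 / 1 / 5
RS [3×2] PE[2][1] across cycles:
  c0 r2c1: 0 / 0 / 0
  c1 r2c1: 0 / 0 / 0
  c2 r2c1: 0 / 0 / 0
  c3 r2c1: 68 / 68 / 8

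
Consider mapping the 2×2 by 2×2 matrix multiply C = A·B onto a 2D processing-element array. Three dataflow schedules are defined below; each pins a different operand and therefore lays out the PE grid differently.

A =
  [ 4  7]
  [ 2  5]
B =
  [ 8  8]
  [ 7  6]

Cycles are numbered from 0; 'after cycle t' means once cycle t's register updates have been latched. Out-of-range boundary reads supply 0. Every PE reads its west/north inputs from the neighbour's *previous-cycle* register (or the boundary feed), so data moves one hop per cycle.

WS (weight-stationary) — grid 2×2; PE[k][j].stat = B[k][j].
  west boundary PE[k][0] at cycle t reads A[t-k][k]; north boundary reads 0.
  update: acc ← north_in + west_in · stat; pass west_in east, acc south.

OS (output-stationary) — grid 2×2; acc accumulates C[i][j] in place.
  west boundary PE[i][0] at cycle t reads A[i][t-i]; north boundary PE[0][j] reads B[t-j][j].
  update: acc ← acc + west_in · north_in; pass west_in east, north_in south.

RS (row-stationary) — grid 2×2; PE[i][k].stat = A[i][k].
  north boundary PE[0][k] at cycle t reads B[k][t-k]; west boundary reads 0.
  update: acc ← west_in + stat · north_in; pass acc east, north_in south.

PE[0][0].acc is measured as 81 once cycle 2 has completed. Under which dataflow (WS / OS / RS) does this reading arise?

dataflow = OS

— WS: 2×2; PE[0][0] trace:
  t=0 PE[0][0]: acc=32 h=4 v=32
  t=1 PE[0][0]: acc=16 h=2 v=16
  t=2 PE[0][0]: acc=0 h=0 v=0
— OS: 2×2; PE[0][0] trace:
  t=0 PE[0][0]: acc=32 h=4 v=8
  t=1 PE[0][0]: acc=81 h=7 v=7
  t=2 PE[0][0]: acc=81 h=0 v=0
— RS: 2×2; PE[0][0] trace:
  t=0 PE[0][0]: acc=32 h=32 v=8
  t=1 PE[0][0]: acc=32 h=32 v=8
  t=2 PE[0][0]: acc=0 h=0 v=0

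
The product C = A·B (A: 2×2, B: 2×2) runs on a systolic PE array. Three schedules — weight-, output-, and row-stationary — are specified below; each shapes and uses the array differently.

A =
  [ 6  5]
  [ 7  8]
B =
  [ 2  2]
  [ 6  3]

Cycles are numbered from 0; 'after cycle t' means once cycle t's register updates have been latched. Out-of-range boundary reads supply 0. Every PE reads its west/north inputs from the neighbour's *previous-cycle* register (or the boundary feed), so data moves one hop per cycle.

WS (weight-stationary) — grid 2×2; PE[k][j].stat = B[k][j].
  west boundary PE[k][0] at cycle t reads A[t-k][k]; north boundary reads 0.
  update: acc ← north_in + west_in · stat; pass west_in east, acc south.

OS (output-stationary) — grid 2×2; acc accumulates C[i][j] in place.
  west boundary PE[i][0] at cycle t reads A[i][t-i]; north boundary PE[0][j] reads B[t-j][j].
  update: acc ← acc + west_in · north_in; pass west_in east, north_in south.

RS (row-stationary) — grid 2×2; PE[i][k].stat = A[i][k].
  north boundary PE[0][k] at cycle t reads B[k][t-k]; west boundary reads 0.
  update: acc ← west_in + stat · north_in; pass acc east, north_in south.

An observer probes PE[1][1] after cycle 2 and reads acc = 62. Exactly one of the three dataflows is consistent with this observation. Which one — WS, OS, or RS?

dataflow = RS

Under WS (2×2), PE[1][1]:
  @0  [1,1]  acc 0  |  →0  ↓0
  @1  [1,1]  acc 0  |  →0  ↓0
  @2  [1,1]  acc 27  |  →5  ↓27
Under OS (2×2), PE[1][1]:
  @0  [1,1]  acc 0  |  →0  ↓0
  @1  [1,1]  acc 0  |  →0  ↓0
  @2  [1,1]  acc 14  |  →7  ↓2
Under RS (2×2), PE[1][1]:
  @0  [1,1]  acc 0  |  →0  ↓0
  @1  [1,1]  acc 0  |  →0  ↓0
  @2  [1,1]  acc 62  |  →62  ↓6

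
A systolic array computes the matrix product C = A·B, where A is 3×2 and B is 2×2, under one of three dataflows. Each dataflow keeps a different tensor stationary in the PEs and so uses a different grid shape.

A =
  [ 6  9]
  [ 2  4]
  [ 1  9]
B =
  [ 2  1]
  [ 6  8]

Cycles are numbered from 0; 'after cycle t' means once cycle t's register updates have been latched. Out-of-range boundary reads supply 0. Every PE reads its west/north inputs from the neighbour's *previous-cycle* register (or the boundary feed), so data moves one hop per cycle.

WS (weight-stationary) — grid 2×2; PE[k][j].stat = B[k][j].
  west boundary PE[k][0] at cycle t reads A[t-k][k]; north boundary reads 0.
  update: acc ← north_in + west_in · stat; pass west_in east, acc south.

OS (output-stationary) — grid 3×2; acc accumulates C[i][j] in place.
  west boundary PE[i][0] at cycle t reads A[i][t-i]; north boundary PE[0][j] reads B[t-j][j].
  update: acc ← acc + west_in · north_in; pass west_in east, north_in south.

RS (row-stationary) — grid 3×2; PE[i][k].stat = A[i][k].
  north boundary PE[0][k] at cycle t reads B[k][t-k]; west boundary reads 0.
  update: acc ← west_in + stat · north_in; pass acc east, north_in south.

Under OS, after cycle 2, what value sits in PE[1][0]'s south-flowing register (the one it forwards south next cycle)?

register = 6

OS on a 3×2 grid — tracing PE[1][0] and its feeders:
  0: (0,0).acc=12  regs=<6,2>
  0: (1,0).acc=0  regs=<0,0>
  1: (0,0).acc=66  regs=<9,6>
  1: (1,0).acc=4  regs=<2,2>
  2: (0,0).acc=66  regs=<0,0>
  2: (1,0).acc=28  regs=<4,6>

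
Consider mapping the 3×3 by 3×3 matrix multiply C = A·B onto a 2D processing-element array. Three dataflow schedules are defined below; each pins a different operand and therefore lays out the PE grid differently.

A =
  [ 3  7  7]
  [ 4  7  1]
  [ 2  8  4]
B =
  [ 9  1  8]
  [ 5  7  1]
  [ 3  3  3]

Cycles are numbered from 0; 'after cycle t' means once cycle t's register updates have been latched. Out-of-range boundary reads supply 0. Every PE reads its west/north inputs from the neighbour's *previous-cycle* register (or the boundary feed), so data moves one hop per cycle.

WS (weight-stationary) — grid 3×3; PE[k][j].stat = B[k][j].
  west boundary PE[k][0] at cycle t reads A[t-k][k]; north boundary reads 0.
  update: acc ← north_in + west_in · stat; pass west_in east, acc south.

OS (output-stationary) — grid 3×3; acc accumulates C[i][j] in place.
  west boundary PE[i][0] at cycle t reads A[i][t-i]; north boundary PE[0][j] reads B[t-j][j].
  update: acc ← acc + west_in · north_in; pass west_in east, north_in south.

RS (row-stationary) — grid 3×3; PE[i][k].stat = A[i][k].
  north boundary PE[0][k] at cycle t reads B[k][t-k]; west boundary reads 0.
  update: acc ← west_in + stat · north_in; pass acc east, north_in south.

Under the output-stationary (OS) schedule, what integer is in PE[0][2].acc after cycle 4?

PE[0][2].acc = 52

Tracing OS — 3×3 array, target PE[0][2]:
  @0  [0,1]  acc 0  |  →0  ↓0
  @0  [0,2]  acc 0  |  →0  ↓0
  @1  [0,1]  acc 3  |  →3  ↓1
  @1  [0,2]  acc 0  |  →0  ↓0
  @2  [0,1]  acc 52  |  →7  ↓7
  @2  [0,2]  acc 24  |  →3  ↓8
  @3  [0,1]  acc 73  |  →7  ↓3
  @3  [0,2]  acc 31  |  →7  ↓1
  @4  [0,1]  acc 73  |  →0  ↓0
  @4  [0,2]  acc 52  |  →7  ↓3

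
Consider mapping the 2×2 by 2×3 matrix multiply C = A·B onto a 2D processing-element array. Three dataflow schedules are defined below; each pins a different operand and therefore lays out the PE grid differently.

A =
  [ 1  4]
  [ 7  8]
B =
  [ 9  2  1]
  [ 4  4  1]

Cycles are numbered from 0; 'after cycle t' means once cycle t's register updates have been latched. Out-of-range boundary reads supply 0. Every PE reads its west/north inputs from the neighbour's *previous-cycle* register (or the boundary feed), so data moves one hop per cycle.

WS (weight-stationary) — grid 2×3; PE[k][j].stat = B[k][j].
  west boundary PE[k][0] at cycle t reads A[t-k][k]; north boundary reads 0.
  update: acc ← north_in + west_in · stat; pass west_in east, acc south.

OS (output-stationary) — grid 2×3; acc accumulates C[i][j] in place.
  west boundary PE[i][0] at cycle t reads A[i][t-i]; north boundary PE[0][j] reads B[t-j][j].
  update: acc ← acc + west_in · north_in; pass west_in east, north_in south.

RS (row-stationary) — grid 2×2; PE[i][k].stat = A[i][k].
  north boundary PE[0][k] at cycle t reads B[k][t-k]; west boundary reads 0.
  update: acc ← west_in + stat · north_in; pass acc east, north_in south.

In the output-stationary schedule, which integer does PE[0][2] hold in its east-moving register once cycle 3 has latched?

register = 4

OS on a 2×3 grid — tracing PE[0][2] and its feeders:
  @0  [0,1]  acc 0  |  →0  ↓0
  @0  [0,2]  acc 0  |  →0  ↓0
  @1  [0,1]  acc 2  |  →1  ↓2
  @1  [0,2]  acc 0  |  →0  ↓0
  @2  [0,1]  acc 18  |  →4  ↓4
  @2  [0,2]  acc 1  |  →1  ↓1
  @3  [0,1]  acc 18  |  →0  ↓0
  @3  [0,2]  acc 5  |  →4  ↓1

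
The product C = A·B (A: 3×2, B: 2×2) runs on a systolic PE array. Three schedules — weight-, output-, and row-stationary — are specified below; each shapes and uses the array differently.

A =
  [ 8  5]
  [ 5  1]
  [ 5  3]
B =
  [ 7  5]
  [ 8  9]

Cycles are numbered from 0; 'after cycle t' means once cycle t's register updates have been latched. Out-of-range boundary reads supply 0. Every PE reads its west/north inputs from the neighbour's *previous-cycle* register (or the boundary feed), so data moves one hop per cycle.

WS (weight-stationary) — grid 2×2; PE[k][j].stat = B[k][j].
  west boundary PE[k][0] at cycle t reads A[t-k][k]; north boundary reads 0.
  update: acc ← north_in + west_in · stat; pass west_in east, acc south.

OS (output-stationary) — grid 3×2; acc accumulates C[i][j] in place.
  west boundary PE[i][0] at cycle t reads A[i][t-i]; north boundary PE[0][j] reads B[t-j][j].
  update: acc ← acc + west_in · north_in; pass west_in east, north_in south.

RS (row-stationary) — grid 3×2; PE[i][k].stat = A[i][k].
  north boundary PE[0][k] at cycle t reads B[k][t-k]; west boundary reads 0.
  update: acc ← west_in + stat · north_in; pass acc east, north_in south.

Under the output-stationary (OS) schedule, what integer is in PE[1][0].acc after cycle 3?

OS (3×2). Following PE[1][0] plus its west/north inputs:
  t=0 PE[0][0]: acc=56 h=8 v=7
  t=0 PE[1][0]: acc=0 h=0 v=0
  t=1 PE[0][0]: acc=96 h=5 v=8
  t=1 PE[1][0]: acc=35 h=5 v=7
  t=2 PE[0][0]: acc=96 h=0 v=0
  t=2 PE[1][0]: acc=43 h=1 v=8
  t=3 PE[0][0]: acc=96 h=0 v=0
  t=3 PE[1][0]: acc=43 h=0 v=0

PE[1][0].acc = 43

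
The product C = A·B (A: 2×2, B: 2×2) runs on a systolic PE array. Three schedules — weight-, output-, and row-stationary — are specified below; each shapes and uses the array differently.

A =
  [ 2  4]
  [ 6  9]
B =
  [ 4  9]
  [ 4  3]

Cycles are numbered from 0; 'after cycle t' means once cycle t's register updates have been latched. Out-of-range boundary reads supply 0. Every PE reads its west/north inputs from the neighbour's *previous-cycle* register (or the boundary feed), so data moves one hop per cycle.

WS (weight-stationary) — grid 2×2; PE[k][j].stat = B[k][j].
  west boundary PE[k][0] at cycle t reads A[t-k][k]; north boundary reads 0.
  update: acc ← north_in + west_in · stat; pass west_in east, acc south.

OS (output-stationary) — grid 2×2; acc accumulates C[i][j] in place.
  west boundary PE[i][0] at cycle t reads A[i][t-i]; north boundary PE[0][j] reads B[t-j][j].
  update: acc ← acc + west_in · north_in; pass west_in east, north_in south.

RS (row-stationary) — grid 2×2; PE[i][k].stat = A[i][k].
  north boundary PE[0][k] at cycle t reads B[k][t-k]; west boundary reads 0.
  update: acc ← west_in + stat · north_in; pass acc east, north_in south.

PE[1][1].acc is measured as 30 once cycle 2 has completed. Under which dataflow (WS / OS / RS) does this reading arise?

dataflow = WS

WS [2×2] PE[1][1] across cycles:
  step 0 · PE1,1: acc=0; fwd→0 fwd↓0
  step 1 · PE1,1: acc=0; fwd→0 fwd↓0
  step 2 · PE1,1: acc=30; fwd→4 fwd↓30
OS [2×2] PE[1][1] across cycles:
  step 0 · PE1,1: acc=0; fwd→0 fwd↓0
  step 1 · PE1,1: acc=0; fwd→0 fwd↓0
  step 2 · PE1,1: acc=54; fwd→6 fwd↓9
RS [2×2] PE[1][1] across cycles:
  step 0 · PE1,1: acc=0; fwd→0 fwd↓0
  step 1 · PE1,1: acc=0; fwd→0 fwd↓0
  step 2 · PE1,1: acc=60; fwd→60 fwd↓4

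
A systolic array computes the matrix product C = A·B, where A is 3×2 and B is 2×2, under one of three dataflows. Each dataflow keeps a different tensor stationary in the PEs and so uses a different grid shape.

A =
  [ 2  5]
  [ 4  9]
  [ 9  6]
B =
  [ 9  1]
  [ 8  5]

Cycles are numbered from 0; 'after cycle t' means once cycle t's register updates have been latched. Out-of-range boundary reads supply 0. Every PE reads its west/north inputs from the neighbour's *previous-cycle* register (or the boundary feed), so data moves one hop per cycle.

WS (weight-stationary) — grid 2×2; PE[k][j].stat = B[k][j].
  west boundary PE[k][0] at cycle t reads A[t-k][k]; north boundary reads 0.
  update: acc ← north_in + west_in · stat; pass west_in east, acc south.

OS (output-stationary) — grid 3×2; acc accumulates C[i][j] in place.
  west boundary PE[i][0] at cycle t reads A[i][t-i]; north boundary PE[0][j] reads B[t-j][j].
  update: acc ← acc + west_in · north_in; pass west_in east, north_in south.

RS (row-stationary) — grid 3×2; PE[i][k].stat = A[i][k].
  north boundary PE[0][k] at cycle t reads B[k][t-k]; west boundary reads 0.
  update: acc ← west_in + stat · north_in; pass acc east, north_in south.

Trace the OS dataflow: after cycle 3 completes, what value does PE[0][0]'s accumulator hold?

OS (3×2). Following PE[0][0] plus its west/north inputs:
  after 0 — PE[0][0] acc=18, pass-E 2, pass-S 9
  after 1 — PE[0][0] acc=58, pass-E 5, pass-S 8
  after 2 — PE[0][0] acc=58, pass-E 0, pass-S 0
  after 3 — PE[0][0] acc=58, pass-E 0, pass-S 0

PE[0][0].acc = 58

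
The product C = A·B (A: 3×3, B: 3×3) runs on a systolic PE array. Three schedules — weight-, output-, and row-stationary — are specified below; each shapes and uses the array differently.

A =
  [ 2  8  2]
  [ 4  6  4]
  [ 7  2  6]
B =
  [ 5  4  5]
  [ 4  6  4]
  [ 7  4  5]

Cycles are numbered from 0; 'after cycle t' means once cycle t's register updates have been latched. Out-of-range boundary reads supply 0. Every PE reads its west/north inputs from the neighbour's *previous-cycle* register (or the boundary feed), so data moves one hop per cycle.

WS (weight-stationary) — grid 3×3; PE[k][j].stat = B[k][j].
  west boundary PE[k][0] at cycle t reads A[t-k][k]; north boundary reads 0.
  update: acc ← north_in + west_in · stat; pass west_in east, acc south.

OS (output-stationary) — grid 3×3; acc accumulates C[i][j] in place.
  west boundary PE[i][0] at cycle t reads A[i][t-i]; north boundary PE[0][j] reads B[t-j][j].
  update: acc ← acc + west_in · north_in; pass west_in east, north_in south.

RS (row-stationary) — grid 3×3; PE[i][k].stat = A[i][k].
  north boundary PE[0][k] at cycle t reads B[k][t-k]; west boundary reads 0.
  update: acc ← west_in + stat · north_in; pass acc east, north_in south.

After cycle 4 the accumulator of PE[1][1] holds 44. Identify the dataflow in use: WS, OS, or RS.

dataflow = RS

Under WS (3×3), PE[1][1]:
  0: (1,1).acc=0  regs=<0,0>
  1: (1,1).acc=0  regs=<0,0>
  2: (1,1).acc=56  regs=<8,56>
  3: (1,1).acc=52  regs=<6,52>
  4: (1,1).acc=40  regs=<2,40>
Under OS (3×3), PE[1][1]:
  0: (1,1).acc=0  regs=<0,0>
  1: (1,1).acc=0  regs=<0,0>
  2: (1,1).acc=16  regs=<4,4>
  3: (1,1).acc=52  regs=<6,6>
  4: (1,1).acc=68  regs=<4,4>
Under RS (3×3), PE[1][1]:
  0: (1,1).acc=0  regs=<0,0>
  1: (1,1).acc=0  regs=<0,0>
  2: (1,1).acc=44  regs=<44,4>
  3: (1,1).acc=52  regs=<52,6>
  4: (1,1).acc=44  regs=<44,4>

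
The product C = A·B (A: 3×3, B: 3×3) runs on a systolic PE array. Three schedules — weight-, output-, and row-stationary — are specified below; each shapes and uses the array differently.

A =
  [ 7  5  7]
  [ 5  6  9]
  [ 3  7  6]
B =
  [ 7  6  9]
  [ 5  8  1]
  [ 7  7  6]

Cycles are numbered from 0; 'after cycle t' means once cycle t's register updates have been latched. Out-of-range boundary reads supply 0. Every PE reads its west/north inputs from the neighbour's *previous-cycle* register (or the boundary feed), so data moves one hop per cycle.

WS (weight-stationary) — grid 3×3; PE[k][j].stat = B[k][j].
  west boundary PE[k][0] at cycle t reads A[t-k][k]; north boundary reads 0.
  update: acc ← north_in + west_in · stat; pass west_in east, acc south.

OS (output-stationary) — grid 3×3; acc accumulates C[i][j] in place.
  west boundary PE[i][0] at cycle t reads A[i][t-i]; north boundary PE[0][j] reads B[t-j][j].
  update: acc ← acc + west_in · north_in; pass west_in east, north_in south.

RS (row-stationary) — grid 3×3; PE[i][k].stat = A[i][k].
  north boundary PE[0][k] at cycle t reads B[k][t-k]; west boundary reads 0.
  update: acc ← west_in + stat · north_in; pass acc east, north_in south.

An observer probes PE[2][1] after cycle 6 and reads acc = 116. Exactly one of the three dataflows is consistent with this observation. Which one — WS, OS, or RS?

dataflow = OS

Under WS (3×3), PE[2][1]:
  t=0 PE[2][1]: acc=0 h=0 v=0
  t=1 PE[2][1]: acc=0 h=0 v=0
  t=2 PE[2][1]: acc=0 h=0 v=0
  t=3 PE[2][1]: acc=131 h=7 v=131
  t=4 PE[2][1]: acc=141 h=9 v=141
  t=5 PE[2][1]: acc=116 h=6 v=116
  t=6 PE[2][1]: acc=0 h=0 v=0
Under OS (3×3), PE[2][1]:
  t=0 PE[2][1]: acc=0 h=0 v=0
  t=1 PE[2][1]: acc=0 h=0 v=0
  t=2 PE[2][1]: acc=0 h=0 v=0
  t=3 PE[2][1]: acc=18 h=3 v=6
  t=4 PE[2][1]: acc=74 h=7 v=8
  t=5 PE[2][1]: acc=116 h=6 v=7
  t=6 PE[2][1]: acc=116 h=0 v=0
Under RS (3×3), PE[2][1]:
  t=0 PE[2][1]: acc=0 h=0 v=0
  t=1 PE[2][1]: acc=0 h=0 v=0
  t=2 PE[2][1]: acc=0 h=0 v=0
  t=3 PE[2][1]: acc=56 h=56 v=5
  t=4 PE[2][1]: acc=74 h=74 v=8
  t=5 PE[2][1]: acc=34 h=34 v=1
  t=6 PE[2][1]: acc=0 h=0 v=0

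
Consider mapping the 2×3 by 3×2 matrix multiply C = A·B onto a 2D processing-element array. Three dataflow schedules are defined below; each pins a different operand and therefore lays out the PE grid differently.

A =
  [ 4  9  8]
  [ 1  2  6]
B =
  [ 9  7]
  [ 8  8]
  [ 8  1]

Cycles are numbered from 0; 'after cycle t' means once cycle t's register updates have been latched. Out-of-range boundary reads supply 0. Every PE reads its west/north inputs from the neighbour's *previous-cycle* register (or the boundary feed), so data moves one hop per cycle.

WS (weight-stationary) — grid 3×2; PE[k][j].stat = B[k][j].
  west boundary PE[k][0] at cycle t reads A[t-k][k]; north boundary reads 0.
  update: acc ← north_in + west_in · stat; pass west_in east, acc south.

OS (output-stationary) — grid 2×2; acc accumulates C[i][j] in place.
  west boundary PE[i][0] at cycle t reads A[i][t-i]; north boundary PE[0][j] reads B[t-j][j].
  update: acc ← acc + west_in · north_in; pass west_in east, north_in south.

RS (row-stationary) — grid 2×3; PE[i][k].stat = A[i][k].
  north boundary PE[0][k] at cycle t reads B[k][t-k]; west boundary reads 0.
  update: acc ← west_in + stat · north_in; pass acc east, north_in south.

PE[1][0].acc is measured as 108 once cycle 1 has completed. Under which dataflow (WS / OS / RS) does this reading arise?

— WS: 3×2; PE[1][0] trace:
  t=0 PE[1][0]: acc=0 h=0 v=0
  t=1 PE[1][0]: acc=108 h=9 v=108
— OS: 2×2; PE[1][0] trace:
  t=0 PE[1][0]: acc=0 h=0 v=0
  t=1 PE[1][0]: acc=9 h=1 v=9
— RS: 2×3; PE[1][0] trace:
  t=0 PE[1][0]: acc=0 h=0 v=0
  t=1 PE[1][0]: acc=9 h=9 v=9

dataflow = WS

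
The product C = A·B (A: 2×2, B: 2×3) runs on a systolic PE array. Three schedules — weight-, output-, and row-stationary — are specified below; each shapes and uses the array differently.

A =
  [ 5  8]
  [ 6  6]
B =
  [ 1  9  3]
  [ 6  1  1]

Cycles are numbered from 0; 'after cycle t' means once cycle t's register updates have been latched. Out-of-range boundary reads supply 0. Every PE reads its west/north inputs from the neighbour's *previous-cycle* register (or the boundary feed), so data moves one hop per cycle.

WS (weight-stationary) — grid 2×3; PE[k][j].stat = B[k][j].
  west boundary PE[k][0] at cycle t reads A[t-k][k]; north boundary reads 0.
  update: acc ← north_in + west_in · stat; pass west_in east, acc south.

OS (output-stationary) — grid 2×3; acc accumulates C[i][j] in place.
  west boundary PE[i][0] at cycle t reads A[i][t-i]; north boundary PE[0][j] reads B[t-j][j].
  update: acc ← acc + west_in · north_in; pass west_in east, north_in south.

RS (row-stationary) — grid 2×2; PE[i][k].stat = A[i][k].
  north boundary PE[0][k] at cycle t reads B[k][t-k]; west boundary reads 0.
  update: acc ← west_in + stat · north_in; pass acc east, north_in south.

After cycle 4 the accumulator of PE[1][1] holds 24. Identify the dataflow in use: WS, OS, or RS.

dataflow = RS

WS [2×3] PE[1][1] across cycles:
  c0 r1c1: 0 / 0 / 0
  c1 r1c1: 0 / 0 / 0
  c2 r1c1: 53 / 8 / 53
  c3 r1c1: 60 / 6 / 60
  c4 r1c1: 0 / 0 / 0
OS [2×3] PE[1][1] across cycles:
  c0 r1c1: 0 / 0 / 0
  c1 r1c1: 0 / 0 / 0
  c2 r1c1: 54 / 6 / 9
  c3 r1c1: 60 / 6 / 1
  c4 r1c1: 60 / 0 / 0
RS [2×2] PE[1][1] across cycles:
  c0 r1c1: 0 / 0 / 0
  c1 r1c1: 0 / 0 / 0
  c2 r1c1: 42 / 42 / 6
  c3 r1c1: 60 / 60 / 1
  c4 r1c1: 24 / 24 / 1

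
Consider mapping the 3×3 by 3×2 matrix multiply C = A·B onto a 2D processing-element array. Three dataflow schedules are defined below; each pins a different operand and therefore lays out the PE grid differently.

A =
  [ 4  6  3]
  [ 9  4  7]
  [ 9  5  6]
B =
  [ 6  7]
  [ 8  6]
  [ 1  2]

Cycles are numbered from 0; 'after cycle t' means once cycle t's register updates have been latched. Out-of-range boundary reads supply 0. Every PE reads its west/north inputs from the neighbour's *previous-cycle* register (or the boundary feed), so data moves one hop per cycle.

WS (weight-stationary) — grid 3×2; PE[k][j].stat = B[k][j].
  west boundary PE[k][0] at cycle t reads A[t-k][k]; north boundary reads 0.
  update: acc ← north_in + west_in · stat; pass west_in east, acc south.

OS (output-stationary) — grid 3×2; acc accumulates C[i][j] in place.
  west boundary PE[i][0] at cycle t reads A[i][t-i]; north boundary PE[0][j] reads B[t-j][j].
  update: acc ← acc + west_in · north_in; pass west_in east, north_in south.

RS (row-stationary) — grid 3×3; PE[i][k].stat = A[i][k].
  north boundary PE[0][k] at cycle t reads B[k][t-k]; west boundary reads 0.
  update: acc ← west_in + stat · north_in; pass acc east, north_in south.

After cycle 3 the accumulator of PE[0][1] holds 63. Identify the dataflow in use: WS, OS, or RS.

— WS: 3×2; PE[0][1] trace:
  @0  [0,1]  acc 0  |  →0  ↓0
  @1  [0,1]  acc 28  |  →4  ↓28
  @2  [0,1]  acc 63  |  →9  ↓63
  @3  [0,1]  acc 63  |  →9  ↓63
— OS: 3×2; PE[0][1] trace:
  @0  [0,1]  acc 0  |  →0  ↓0
  @1  [0,1]  acc 28  |  →4  ↓7
  @2  [0,1]  acc 64  |  →6  ↓6
  @3  [0,1]  acc 70  |  →3  ↓2
— RS: 3×3; PE[0][1] trace:
  @0  [0,1]  acc 0  |  →0  ↓0
  @1  [0,1]  acc 72  |  →72  ↓8
  @2  [0,1]  acc 64  |  →64  ↓6
  @3  [0,1]  acc 0  |  →0  ↓0

dataflow = WS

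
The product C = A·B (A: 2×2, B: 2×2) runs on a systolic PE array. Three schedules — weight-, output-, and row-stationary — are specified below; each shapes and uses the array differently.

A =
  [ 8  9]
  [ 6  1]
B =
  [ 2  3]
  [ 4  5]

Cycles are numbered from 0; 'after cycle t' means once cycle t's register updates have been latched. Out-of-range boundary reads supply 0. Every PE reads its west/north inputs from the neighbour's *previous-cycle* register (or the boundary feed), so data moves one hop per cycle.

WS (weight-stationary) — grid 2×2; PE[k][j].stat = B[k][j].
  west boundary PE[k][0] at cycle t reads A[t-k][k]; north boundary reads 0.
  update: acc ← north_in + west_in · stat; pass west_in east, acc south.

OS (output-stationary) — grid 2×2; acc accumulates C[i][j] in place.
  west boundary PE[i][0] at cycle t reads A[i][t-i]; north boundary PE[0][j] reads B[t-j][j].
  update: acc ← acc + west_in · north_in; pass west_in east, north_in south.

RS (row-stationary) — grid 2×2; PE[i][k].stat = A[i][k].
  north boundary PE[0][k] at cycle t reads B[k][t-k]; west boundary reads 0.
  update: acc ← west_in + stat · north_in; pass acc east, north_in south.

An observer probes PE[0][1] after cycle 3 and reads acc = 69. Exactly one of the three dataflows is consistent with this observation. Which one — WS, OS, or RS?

WS [2×2] PE[0][1] across cycles:
  t=0 PE[0][1]: acc=0 h=0 v=0
  t=1 PE[0][1]: acc=24 h=8 v=24
  t=2 PE[0][1]: acc=18 h=6 v=18
  t=3 PE[0][1]: acc=0 h=0 v=0
OS [2×2] PE[0][1] across cycles:
  t=0 PE[0][1]: acc=0 h=0 v=0
  t=1 PE[0][1]: acc=24 h=8 v=3
  t=2 PE[0][1]: acc=69 h=9 v=5
  t=3 PE[0][1]: acc=69 h=0 v=0
RS [2×2] PE[0][1] across cycles:
  t=0 PE[0][1]: acc=0 h=0 v=0
  t=1 PE[0][1]: acc=52 h=52 v=4
  t=2 PE[0][1]: acc=69 h=69 v=5
  t=3 PE[0][1]: acc=0 h=0 v=0

dataflow = OS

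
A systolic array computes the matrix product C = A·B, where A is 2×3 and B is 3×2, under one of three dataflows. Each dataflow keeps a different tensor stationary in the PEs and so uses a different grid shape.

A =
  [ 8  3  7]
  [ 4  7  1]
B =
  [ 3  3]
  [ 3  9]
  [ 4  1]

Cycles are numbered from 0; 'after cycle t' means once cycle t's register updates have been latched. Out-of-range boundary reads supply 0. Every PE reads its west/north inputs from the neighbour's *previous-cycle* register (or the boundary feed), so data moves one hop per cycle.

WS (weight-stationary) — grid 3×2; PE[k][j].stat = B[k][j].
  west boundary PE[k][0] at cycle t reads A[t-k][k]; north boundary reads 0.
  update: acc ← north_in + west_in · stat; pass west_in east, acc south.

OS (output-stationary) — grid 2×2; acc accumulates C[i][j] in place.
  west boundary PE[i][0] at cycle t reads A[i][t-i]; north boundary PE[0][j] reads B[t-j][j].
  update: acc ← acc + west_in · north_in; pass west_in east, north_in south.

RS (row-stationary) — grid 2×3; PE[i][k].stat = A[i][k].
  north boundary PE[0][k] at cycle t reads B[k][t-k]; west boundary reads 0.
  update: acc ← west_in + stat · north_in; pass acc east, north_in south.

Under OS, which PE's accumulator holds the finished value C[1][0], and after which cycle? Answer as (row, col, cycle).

(row, col, cycle) = (1, 0, 3)

OS: C[1][0] accumulates in PE[1][0]:
  step 0 · PE1,0: acc=0; fwd→0 fwd↓0
  step 1 · PE1,0: acc=12; fwd→4 fwd↓3
  step 2 · PE1,0: acc=33; fwd→7 fwd↓3
  step 3 · PE1,0: acc=37; fwd→1 fwd↓4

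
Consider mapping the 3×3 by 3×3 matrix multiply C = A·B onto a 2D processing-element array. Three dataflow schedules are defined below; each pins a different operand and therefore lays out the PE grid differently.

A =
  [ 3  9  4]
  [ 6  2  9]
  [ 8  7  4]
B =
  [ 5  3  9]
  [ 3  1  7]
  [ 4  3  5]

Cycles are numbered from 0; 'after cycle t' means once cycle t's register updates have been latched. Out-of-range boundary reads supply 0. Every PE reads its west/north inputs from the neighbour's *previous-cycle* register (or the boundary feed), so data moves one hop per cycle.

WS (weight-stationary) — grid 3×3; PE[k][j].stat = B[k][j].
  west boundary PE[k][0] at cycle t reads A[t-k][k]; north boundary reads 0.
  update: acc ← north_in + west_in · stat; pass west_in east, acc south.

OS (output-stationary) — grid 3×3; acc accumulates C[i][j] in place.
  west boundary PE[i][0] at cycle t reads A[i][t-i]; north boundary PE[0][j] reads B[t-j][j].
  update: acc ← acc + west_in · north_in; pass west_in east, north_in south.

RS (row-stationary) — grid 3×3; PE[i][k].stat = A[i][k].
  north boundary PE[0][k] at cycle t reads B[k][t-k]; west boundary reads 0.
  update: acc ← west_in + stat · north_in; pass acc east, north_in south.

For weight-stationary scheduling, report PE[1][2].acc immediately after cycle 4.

WS (3×3). Following PE[1][2] plus its west/north inputs:
  @0  [0,2]  acc 0  |  →0  ↓0
  @0  [1,1]  acc 0  |  →0  ↓0
  @0  [1,2]  acc 0  |  →0  ↓0
  @1  [0,2]  acc 0  |  →0  ↓0
  @1  [1,1]  acc 0  |  →0  ↓0
  @1  [1,2]  acc 0  |  →0  ↓0
  @2  [0,2]  acc 27  |  →3  ↓27
  @2  [1,1]  acc 18  |  →9  ↓18
  @2  [1,2]  acc 0  |  →0  ↓0
  @3  [0,2]  acc 54  |  →6  ↓54
  @3  [1,1]  acc 20  |  →2  ↓20
  @3  [1,2]  acc 90  |  →9  ↓90
  @4  [0,2]  acc 72  |  →8  ↓72
  @4  [1,1]  acc 31  |  →7  ↓31
  @4  [1,2]  acc 68  |  →2  ↓68

PE[1][2].acc = 68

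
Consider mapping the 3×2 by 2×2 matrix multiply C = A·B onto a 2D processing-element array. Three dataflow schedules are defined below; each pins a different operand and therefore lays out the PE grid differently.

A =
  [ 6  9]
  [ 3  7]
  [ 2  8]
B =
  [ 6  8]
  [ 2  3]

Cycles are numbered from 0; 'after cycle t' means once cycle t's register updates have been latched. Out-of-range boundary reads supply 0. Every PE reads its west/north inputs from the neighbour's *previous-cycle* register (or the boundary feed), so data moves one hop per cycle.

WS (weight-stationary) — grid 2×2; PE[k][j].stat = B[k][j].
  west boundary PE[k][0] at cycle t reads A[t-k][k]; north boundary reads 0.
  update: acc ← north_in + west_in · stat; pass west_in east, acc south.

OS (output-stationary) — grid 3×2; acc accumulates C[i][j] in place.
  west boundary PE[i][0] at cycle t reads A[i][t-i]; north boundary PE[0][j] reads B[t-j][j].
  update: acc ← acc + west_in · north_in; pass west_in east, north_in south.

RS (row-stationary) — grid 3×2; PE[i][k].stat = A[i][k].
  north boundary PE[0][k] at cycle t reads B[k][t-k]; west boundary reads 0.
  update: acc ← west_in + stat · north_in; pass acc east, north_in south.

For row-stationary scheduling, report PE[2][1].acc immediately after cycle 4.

PE[2][1].acc = 40

RS (3×2). Following PE[2][1] plus its west/north inputs:
  after 0 — PE[1][1] acc=0, pass-E 0, pass-S 0
  after 0 — PE[2][0] acc=0, pass-E 0, pass-S 0
  after 0 — PE[2][1] acc=0, pass-E 0, pass-S 0
  after 1 — PE[1][1] acc=0, pass-E 0, pass-S 0
  after 1 — PE[2][0] acc=0, pass-E 0, pass-S 0
  after 1 — PE[2][1] acc=0, pass-E 0, pass-S 0
  after 2 — PE[1][1] acc=32, pass-E 32, pass-S 2
  after 2 — PE[2][0] acc=12, pass-E 12, pass-S 6
  after 2 — PE[2][1] acc=0, pass-E 0, pass-S 0
  after 3 — PE[1][1] acc=45, pass-E 45, pass-S 3
  after 3 — PE[2][0] acc=16, pass-E 16, pass-S 8
  after 3 — PE[2][1] acc=28, pass-E 28, pass-S 2
  after 4 — PE[1][1] acc=0, pass-E 0, pass-S 0
  after 4 — PE[2][0] acc=0, pass-E 0, pass-S 0
  after 4 — PE[2][1] acc=40, pass-E 40, pass-S 3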